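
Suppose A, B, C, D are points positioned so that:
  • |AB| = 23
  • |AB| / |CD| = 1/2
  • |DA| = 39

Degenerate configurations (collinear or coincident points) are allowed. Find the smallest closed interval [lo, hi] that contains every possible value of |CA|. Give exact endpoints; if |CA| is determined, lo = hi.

|AB| ∈ {23}
|AD| ∈ {39}
|CD| ∈ {46}
|BD| ∈ [16, 62]
|AC| ∈ [7, 85]
|BC| ∈ [0, 108]

|CA| ∈ [7, 85]  (≈ [7.0000, 85.0000])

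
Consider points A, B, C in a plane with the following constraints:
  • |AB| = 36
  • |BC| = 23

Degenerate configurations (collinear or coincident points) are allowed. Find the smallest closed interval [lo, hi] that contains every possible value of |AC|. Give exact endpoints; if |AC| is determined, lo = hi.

|AC| ∈ [13, 59]  (≈ [13.0000, 59.0000])

|AB| ∈ {36}
|BC| ∈ {23}
|AC| ∈ [13, 59]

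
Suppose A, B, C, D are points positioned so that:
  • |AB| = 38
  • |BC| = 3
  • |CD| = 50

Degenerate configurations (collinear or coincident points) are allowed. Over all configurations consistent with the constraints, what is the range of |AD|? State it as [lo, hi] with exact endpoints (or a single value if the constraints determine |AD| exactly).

|AB| ∈ {38}
|BC| ∈ {3}
|CD| ∈ {50}
|AC| ∈ [35, 41]
|BD| ∈ [47, 53]
|AD| ∈ [9, 91]

|AD| ∈ [9, 91]  (≈ [9.0000, 91.0000])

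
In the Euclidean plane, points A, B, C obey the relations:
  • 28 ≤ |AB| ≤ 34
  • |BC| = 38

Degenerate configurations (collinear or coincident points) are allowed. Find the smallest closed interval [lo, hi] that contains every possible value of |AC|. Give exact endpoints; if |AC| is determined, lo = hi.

|AC| ∈ [4, 72]  (≈ [4.0000, 72.0000])

|AB| ∈ [28, 34]
|BC| ∈ {38}
|AC| ∈ [4, 72]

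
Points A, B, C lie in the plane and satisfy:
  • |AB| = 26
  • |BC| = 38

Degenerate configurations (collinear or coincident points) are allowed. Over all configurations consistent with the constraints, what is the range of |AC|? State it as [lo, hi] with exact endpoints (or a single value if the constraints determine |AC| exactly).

|AC| ∈ [12, 64]  (≈ [12.0000, 64.0000])

|AB| ∈ {26}
|BC| ∈ {38}
|AC| ∈ [12, 64]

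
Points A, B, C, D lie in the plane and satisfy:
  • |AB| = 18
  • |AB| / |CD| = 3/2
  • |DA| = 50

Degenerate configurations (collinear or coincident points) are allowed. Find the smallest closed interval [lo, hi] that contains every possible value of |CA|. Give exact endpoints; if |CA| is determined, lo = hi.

|CA| ∈ [38, 62]  (≈ [38.0000, 62.0000])

|AB| ∈ {18}
|AD| ∈ {50}
|CD| ∈ {12}
|BD| ∈ [32, 68]
|AC| ∈ [38, 62]
|BC| ∈ [20, 80]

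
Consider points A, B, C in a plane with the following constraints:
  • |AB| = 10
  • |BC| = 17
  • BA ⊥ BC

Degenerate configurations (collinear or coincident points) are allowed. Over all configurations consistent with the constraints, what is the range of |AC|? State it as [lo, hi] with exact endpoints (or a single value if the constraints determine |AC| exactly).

|AB| ∈ {10}
|BC| ∈ {17}
|AC| ∈ {√(389)}

|AC| = √(389)  (≈ 19.7231)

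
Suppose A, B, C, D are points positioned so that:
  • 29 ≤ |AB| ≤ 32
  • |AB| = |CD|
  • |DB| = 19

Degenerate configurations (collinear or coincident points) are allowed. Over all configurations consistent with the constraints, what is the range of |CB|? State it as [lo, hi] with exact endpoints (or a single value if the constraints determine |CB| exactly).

|CB| ∈ [10, 51]  (≈ [10.0000, 51.0000])

|AB| ∈ [29, 32]
|BD| ∈ {19}
|CD| ∈ [29, 32]
|AD| ∈ [10, 51]
|BC| ∈ [10, 51]
|AC| ∈ [0, 83]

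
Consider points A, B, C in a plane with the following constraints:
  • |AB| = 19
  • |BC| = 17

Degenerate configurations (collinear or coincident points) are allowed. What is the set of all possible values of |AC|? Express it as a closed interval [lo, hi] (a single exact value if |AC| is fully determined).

|AC| ∈ [2, 36]  (≈ [2.0000, 36.0000])

|AB| ∈ {19}
|BC| ∈ {17}
|AC| ∈ [2, 36]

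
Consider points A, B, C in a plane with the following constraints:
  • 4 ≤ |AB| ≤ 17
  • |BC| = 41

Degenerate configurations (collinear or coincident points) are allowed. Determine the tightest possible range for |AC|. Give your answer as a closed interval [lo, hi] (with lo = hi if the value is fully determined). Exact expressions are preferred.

|AB| ∈ [4, 17]
|BC| ∈ {41}
|AC| ∈ [24, 58]

|AC| ∈ [24, 58]  (≈ [24.0000, 58.0000])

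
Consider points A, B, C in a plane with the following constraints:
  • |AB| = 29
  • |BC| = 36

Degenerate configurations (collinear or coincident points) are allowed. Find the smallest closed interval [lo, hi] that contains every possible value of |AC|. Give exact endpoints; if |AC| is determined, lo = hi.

|AC| ∈ [7, 65]  (≈ [7.0000, 65.0000])

|AB| ∈ {29}
|BC| ∈ {36}
|AC| ∈ [7, 65]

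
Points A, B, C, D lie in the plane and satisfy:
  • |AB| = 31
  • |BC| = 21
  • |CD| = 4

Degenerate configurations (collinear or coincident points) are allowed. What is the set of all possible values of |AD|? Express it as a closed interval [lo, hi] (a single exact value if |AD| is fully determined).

|AB| ∈ {31}
|BC| ∈ {21}
|CD| ∈ {4}
|AC| ∈ [10, 52]
|BD| ∈ [17, 25]
|AD| ∈ [6, 56]

|AD| ∈ [6, 56]  (≈ [6.0000, 56.0000])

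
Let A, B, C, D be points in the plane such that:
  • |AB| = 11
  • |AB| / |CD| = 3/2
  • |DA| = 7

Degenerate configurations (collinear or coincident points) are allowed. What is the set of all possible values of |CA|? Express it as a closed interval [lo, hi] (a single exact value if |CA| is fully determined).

|AB| ∈ {11}
|AD| ∈ {7}
|CD| ∈ {22/3}
|BD| ∈ [4, 18]
|AC| ∈ [1/3, 43/3]
|BC| ∈ [0, 76/3]

|CA| ∈ [1/3, 43/3]  (≈ [0.3333, 14.3333])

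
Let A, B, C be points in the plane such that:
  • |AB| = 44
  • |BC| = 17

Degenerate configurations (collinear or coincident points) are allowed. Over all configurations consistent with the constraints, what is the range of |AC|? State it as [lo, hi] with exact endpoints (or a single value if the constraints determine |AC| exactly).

|AC| ∈ [27, 61]  (≈ [27.0000, 61.0000])

|AB| ∈ {44}
|BC| ∈ {17}
|AC| ∈ [27, 61]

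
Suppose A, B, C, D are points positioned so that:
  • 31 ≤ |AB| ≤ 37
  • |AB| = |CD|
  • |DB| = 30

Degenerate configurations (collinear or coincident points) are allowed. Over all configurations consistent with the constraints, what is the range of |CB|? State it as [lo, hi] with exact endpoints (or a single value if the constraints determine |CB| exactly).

|AB| ∈ [31, 37]
|BD| ∈ {30}
|CD| ∈ [31, 37]
|AD| ∈ [1, 67]
|BC| ∈ [1, 67]
|AC| ∈ [0, 104]

|CB| ∈ [1, 67]  (≈ [1.0000, 67.0000])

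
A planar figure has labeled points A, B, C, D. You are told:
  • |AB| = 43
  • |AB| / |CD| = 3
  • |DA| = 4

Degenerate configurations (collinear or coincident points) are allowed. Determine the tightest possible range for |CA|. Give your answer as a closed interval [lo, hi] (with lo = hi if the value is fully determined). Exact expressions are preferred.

|AB| ∈ {43}
|AD| ∈ {4}
|CD| ∈ {43/3}
|BD| ∈ [39, 47]
|AC| ∈ [31/3, 55/3]
|BC| ∈ [74/3, 184/3]

|CA| ∈ [31/3, 55/3]  (≈ [10.3333, 18.3333])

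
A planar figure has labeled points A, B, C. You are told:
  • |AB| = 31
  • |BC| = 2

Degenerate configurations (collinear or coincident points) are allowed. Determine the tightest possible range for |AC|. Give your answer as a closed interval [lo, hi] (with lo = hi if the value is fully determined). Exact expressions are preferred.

|AC| ∈ [29, 33]  (≈ [29.0000, 33.0000])

|AB| ∈ {31}
|BC| ∈ {2}
|AC| ∈ [29, 33]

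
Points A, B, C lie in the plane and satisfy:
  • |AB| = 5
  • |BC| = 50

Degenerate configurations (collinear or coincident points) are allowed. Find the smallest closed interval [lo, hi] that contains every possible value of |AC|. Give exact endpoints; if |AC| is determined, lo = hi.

|AB| ∈ {5}
|BC| ∈ {50}
|AC| ∈ [45, 55]

|AC| ∈ [45, 55]  (≈ [45.0000, 55.0000])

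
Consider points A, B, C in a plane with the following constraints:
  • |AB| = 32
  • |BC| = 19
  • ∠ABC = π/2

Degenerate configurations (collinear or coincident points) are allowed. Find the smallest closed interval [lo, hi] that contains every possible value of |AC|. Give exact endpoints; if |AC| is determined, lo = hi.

|AC| = √(1385)  (≈ 37.2156)

|AB| ∈ {32}
|BC| ∈ {19}
|AC| ∈ {√(1385)}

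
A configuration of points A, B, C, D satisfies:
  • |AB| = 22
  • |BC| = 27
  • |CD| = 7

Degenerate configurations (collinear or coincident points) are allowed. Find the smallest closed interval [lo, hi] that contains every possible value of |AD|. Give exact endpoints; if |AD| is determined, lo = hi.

|AD| ∈ [0, 56]  (≈ [0.0000, 56.0000])

|AB| ∈ {22}
|BC| ∈ {27}
|CD| ∈ {7}
|AC| ∈ [5, 49]
|BD| ∈ [20, 34]
|AD| ∈ [0, 56]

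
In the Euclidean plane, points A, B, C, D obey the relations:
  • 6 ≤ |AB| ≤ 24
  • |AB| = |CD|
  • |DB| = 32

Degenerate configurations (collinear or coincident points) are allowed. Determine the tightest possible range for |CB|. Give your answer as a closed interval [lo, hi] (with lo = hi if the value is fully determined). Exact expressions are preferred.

|AB| ∈ [6, 24]
|BD| ∈ {32}
|CD| ∈ [6, 24]
|AD| ∈ [8, 56]
|BC| ∈ [8, 56]
|AC| ∈ [0, 80]

|CB| ∈ [8, 56]  (≈ [8.0000, 56.0000])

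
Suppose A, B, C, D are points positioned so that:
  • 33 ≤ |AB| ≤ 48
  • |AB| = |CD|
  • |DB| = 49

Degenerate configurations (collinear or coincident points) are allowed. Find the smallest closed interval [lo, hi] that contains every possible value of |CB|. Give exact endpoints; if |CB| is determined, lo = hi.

|AB| ∈ [33, 48]
|BD| ∈ {49}
|CD| ∈ [33, 48]
|AD| ∈ [1, 97]
|BC| ∈ [1, 97]
|AC| ∈ [0, 145]

|CB| ∈ [1, 97]  (≈ [1.0000, 97.0000])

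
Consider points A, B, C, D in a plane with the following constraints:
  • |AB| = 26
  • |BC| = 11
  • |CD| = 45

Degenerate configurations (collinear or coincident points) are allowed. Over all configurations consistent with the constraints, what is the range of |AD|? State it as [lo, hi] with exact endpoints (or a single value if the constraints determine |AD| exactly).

|AD| ∈ [8, 82]  (≈ [8.0000, 82.0000])

|AB| ∈ {26}
|BC| ∈ {11}
|CD| ∈ {45}
|AC| ∈ [15, 37]
|BD| ∈ [34, 56]
|AD| ∈ [8, 82]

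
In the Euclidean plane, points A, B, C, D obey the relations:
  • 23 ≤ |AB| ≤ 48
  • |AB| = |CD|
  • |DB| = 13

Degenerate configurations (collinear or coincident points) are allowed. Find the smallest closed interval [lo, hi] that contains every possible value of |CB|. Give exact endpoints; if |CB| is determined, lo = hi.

|AB| ∈ [23, 48]
|BD| ∈ {13}
|CD| ∈ [23, 48]
|AD| ∈ [10, 61]
|BC| ∈ [10, 61]
|AC| ∈ [0, 109]

|CB| ∈ [10, 61]  (≈ [10.0000, 61.0000])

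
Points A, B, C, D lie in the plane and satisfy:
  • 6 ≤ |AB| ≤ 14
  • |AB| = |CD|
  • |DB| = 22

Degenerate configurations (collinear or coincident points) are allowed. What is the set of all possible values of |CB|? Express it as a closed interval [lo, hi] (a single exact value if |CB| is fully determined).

|CB| ∈ [8, 36]  (≈ [8.0000, 36.0000])

|AB| ∈ [6, 14]
|BD| ∈ {22}
|CD| ∈ [6, 14]
|AD| ∈ [8, 36]
|BC| ∈ [8, 36]
|AC| ∈ [0, 50]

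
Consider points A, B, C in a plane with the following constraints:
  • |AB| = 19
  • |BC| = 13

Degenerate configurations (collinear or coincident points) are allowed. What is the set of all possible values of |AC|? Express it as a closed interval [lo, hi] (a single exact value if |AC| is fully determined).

|AC| ∈ [6, 32]  (≈ [6.0000, 32.0000])

|AB| ∈ {19}
|BC| ∈ {13}
|AC| ∈ [6, 32]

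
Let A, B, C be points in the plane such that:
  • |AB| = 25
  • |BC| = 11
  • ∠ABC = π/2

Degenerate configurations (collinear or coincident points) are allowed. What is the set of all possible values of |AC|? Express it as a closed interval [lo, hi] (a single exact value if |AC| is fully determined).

|AC| = √(746)  (≈ 27.3130)

|AB| ∈ {25}
|BC| ∈ {11}
|AC| ∈ {√(746)}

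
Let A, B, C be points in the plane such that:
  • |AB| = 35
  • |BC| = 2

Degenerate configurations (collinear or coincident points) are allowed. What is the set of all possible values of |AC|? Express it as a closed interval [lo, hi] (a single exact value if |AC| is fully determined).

|AB| ∈ {35}
|BC| ∈ {2}
|AC| ∈ [33, 37]

|AC| ∈ [33, 37]  (≈ [33.0000, 37.0000])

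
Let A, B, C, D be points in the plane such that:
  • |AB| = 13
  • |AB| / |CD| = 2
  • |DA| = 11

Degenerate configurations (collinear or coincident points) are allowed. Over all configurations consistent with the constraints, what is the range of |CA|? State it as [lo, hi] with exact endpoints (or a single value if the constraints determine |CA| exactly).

|CA| ∈ [9/2, 35/2]  (≈ [4.5000, 17.5000])

|AB| ∈ {13}
|AD| ∈ {11}
|CD| ∈ {13/2}
|BD| ∈ [2, 24]
|AC| ∈ [9/2, 35/2]
|BC| ∈ [0, 61/2]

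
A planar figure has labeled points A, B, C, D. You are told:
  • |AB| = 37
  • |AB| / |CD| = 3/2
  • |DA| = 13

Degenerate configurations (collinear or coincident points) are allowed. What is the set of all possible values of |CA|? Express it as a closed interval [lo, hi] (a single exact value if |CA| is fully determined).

|CA| ∈ [35/3, 113/3]  (≈ [11.6667, 37.6667])

|AB| ∈ {37}
|AD| ∈ {13}
|CD| ∈ {74/3}
|BD| ∈ [24, 50]
|AC| ∈ [35/3, 113/3]
|BC| ∈ [0, 224/3]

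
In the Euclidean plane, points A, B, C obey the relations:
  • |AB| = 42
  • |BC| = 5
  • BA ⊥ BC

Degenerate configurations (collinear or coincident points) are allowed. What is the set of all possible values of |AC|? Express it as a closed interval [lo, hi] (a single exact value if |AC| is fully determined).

|AC| = √(1789)  (≈ 42.2966)

|AB| ∈ {42}
|BC| ∈ {5}
|AC| ∈ {√(1789)}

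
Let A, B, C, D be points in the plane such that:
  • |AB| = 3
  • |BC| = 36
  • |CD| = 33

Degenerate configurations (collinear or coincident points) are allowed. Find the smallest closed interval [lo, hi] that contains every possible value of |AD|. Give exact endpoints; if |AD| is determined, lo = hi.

|AD| ∈ [0, 72]  (≈ [0.0000, 72.0000])

|AB| ∈ {3}
|BC| ∈ {36}
|CD| ∈ {33}
|AC| ∈ [33, 39]
|BD| ∈ [3, 69]
|AD| ∈ [0, 72]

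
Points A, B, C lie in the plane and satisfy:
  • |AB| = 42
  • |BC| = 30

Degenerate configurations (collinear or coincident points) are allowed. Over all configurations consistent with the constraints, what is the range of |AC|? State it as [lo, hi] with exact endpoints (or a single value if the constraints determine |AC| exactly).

|AC| ∈ [12, 72]  (≈ [12.0000, 72.0000])

|AB| ∈ {42}
|BC| ∈ {30}
|AC| ∈ [12, 72]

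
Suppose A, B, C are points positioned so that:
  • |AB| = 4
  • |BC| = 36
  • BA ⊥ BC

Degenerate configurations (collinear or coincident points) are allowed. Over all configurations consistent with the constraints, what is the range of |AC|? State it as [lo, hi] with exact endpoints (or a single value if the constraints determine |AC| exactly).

|AC| = 4·√(82)  (≈ 36.2215)

|AB| ∈ {4}
|BC| ∈ {36}
|AC| ∈ {4·√(82)}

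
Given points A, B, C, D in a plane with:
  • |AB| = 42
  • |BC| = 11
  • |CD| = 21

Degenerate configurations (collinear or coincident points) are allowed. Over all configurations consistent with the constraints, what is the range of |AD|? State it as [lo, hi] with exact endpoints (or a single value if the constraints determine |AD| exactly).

|AD| ∈ [10, 74]  (≈ [10.0000, 74.0000])

|AB| ∈ {42}
|BC| ∈ {11}
|CD| ∈ {21}
|AC| ∈ [31, 53]
|BD| ∈ [10, 32]
|AD| ∈ [10, 74]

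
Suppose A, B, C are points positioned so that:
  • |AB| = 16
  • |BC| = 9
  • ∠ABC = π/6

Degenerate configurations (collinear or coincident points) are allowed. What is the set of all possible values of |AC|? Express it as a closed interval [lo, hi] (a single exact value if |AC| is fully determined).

|AB| ∈ {16}
|BC| ∈ {9}
|AC| ∈ {√(337 - 144·√(3))}

|AC| = √(337 - 144·√(3))  (≈ 9.3587)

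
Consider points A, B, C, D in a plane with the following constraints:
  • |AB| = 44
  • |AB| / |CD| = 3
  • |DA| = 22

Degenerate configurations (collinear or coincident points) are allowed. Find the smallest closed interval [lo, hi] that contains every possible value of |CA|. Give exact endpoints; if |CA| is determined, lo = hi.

|AB| ∈ {44}
|AD| ∈ {22}
|CD| ∈ {44/3}
|BD| ∈ [22, 66]
|AC| ∈ [22/3, 110/3]
|BC| ∈ [22/3, 242/3]

|CA| ∈ [22/3, 110/3]  (≈ [7.3333, 36.6667])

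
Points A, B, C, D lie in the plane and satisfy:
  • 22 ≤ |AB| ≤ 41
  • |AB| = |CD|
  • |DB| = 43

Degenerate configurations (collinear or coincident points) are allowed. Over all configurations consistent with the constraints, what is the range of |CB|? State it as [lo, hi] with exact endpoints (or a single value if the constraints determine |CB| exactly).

|CB| ∈ [2, 84]  (≈ [2.0000, 84.0000])

|AB| ∈ [22, 41]
|BD| ∈ {43}
|CD| ∈ [22, 41]
|AD| ∈ [2, 84]
|BC| ∈ [2, 84]
|AC| ∈ [0, 125]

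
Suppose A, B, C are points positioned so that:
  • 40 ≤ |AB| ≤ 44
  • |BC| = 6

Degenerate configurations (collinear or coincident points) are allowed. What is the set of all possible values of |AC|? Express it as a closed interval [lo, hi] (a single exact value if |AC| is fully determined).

|AC| ∈ [34, 50]  (≈ [34.0000, 50.0000])

|AB| ∈ [40, 44]
|BC| ∈ {6}
|AC| ∈ [34, 50]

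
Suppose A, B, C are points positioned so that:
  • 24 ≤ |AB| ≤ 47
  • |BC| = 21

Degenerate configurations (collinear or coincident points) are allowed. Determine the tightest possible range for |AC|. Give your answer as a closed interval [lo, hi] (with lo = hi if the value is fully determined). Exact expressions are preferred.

|AB| ∈ [24, 47]
|BC| ∈ {21}
|AC| ∈ [3, 68]

|AC| ∈ [3, 68]  (≈ [3.0000, 68.0000])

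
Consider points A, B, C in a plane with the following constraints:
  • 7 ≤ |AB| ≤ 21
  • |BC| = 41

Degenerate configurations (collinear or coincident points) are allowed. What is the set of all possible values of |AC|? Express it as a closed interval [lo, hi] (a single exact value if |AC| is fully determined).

|AC| ∈ [20, 62]  (≈ [20.0000, 62.0000])

|AB| ∈ [7, 21]
|BC| ∈ {41}
|AC| ∈ [20, 62]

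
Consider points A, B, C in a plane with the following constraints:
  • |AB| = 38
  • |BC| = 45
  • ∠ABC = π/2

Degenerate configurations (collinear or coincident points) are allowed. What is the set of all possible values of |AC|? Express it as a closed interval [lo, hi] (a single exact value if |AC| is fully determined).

|AB| ∈ {38}
|BC| ∈ {45}
|AC| ∈ {√(3469)}

|AC| = √(3469)  (≈ 58.8982)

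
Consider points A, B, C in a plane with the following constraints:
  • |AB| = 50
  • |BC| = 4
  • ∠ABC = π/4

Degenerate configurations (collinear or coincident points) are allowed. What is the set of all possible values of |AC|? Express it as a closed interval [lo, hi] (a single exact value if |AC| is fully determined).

|AC| = 2·√(629 - 50·√(2))  (≈ 47.2563)

|AB| ∈ {50}
|BC| ∈ {4}
|AC| ∈ {2·√(629 - 50·√(2))}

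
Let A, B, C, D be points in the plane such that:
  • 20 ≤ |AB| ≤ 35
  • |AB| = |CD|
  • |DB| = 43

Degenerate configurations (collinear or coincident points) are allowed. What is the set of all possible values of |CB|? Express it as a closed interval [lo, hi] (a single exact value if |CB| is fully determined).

|AB| ∈ [20, 35]
|BD| ∈ {43}
|CD| ∈ [20, 35]
|AD| ∈ [8, 78]
|BC| ∈ [8, 78]
|AC| ∈ [0, 113]

|CB| ∈ [8, 78]  (≈ [8.0000, 78.0000])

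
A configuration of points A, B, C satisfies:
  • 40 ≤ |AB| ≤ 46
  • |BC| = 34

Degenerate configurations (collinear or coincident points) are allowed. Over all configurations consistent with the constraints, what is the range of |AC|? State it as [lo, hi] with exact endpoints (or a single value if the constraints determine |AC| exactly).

|AB| ∈ [40, 46]
|BC| ∈ {34}
|AC| ∈ [6, 80]

|AC| ∈ [6, 80]  (≈ [6.0000, 80.0000])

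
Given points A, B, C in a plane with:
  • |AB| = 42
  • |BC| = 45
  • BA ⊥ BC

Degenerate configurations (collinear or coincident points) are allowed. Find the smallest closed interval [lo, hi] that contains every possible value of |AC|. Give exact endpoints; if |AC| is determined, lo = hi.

|AC| = 3·√(421)  (≈ 61.5549)

|AB| ∈ {42}
|BC| ∈ {45}
|AC| ∈ {3·√(421)}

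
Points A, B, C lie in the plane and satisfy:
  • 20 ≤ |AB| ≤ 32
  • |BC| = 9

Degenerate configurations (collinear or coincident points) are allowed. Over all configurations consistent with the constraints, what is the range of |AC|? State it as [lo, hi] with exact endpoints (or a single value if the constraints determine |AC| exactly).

|AC| ∈ [11, 41]  (≈ [11.0000, 41.0000])

|AB| ∈ [20, 32]
|BC| ∈ {9}
|AC| ∈ [11, 41]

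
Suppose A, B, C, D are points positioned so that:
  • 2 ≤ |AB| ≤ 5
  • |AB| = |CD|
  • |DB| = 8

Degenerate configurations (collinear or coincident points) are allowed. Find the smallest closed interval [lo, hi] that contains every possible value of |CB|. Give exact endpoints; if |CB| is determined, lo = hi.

|AB| ∈ [2, 5]
|BD| ∈ {8}
|CD| ∈ [2, 5]
|AD| ∈ [3, 13]
|BC| ∈ [3, 13]
|AC| ∈ [0, 18]

|CB| ∈ [3, 13]  (≈ [3.0000, 13.0000])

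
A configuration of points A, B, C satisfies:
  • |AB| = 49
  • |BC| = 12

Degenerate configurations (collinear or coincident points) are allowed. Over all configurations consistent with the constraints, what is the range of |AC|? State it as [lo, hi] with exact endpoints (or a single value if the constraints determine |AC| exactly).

|AC| ∈ [37, 61]  (≈ [37.0000, 61.0000])

|AB| ∈ {49}
|BC| ∈ {12}
|AC| ∈ [37, 61]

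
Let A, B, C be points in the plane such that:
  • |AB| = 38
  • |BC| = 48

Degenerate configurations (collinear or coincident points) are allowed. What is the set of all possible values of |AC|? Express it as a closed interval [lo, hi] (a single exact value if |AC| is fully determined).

|AC| ∈ [10, 86]  (≈ [10.0000, 86.0000])

|AB| ∈ {38}
|BC| ∈ {48}
|AC| ∈ [10, 86]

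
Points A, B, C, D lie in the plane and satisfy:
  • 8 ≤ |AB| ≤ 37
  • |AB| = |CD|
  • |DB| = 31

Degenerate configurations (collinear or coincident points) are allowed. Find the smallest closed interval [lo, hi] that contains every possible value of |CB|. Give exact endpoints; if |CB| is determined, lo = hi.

|CB| ∈ [0, 68]  (≈ [0.0000, 68.0000])

|AB| ∈ [8, 37]
|BD| ∈ {31}
|CD| ∈ [8, 37]
|AD| ∈ [0, 68]
|BC| ∈ [0, 68]
|AC| ∈ [0, 105]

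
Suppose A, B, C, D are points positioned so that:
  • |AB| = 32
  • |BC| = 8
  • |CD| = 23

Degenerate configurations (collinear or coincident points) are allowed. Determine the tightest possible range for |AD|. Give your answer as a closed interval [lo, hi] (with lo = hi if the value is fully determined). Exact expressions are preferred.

|AD| ∈ [1, 63]  (≈ [1.0000, 63.0000])

|AB| ∈ {32}
|BC| ∈ {8}
|CD| ∈ {23}
|AC| ∈ [24, 40]
|BD| ∈ [15, 31]
|AD| ∈ [1, 63]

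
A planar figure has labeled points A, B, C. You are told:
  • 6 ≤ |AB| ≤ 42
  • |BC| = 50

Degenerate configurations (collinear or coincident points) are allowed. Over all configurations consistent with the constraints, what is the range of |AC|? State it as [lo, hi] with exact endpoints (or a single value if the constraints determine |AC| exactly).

|AC| ∈ [8, 92]  (≈ [8.0000, 92.0000])

|AB| ∈ [6, 42]
|BC| ∈ {50}
|AC| ∈ [8, 92]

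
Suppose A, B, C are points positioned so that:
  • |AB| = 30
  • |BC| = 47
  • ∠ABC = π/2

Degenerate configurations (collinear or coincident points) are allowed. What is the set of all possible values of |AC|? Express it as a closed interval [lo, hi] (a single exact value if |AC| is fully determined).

|AC| = √(3109)  (≈ 55.7584)

|AB| ∈ {30}
|BC| ∈ {47}
|AC| ∈ {√(3109)}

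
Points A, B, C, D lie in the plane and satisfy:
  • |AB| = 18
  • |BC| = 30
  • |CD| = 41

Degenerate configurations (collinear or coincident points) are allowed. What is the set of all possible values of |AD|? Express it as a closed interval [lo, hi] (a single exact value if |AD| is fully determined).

|AD| ∈ [0, 89]  (≈ [0.0000, 89.0000])

|AB| ∈ {18}
|BC| ∈ {30}
|CD| ∈ {41}
|AC| ∈ [12, 48]
|BD| ∈ [11, 71]
|AD| ∈ [0, 89]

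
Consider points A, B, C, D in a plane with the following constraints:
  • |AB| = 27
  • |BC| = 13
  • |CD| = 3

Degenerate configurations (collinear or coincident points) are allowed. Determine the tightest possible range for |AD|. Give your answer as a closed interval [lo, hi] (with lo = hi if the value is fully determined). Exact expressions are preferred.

|AB| ∈ {27}
|BC| ∈ {13}
|CD| ∈ {3}
|AC| ∈ [14, 40]
|BD| ∈ [10, 16]
|AD| ∈ [11, 43]

|AD| ∈ [11, 43]  (≈ [11.0000, 43.0000])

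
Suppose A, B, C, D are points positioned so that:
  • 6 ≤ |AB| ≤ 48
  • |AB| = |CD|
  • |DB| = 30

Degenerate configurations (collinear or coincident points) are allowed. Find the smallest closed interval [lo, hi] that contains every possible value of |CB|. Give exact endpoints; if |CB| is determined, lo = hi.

|CB| ∈ [0, 78]  (≈ [0.0000, 78.0000])

|AB| ∈ [6, 48]
|BD| ∈ {30}
|CD| ∈ [6, 48]
|AD| ∈ [0, 78]
|BC| ∈ [0, 78]
|AC| ∈ [0, 126]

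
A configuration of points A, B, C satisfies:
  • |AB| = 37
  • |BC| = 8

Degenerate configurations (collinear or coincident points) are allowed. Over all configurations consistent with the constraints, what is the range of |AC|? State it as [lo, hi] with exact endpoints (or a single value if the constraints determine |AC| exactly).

|AC| ∈ [29, 45]  (≈ [29.0000, 45.0000])

|AB| ∈ {37}
|BC| ∈ {8}
|AC| ∈ [29, 45]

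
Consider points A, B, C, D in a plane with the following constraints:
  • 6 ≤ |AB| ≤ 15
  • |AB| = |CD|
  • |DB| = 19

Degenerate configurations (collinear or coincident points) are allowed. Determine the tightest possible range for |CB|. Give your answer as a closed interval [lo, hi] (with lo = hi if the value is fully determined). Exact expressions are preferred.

|CB| ∈ [4, 34]  (≈ [4.0000, 34.0000])

|AB| ∈ [6, 15]
|BD| ∈ {19}
|CD| ∈ [6, 15]
|AD| ∈ [4, 34]
|BC| ∈ [4, 34]
|AC| ∈ [0, 49]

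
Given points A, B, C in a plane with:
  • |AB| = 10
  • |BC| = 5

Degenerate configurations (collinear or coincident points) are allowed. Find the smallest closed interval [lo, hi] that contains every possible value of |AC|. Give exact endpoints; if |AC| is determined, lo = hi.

|AB| ∈ {10}
|BC| ∈ {5}
|AC| ∈ [5, 15]

|AC| ∈ [5, 15]  (≈ [5.0000, 15.0000])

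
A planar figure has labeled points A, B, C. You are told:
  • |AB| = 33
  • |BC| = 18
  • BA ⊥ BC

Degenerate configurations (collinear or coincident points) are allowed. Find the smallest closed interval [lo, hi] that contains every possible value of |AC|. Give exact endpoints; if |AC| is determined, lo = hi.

|AC| = 3·√(157)  (≈ 37.5899)

|AB| ∈ {33}
|BC| ∈ {18}
|AC| ∈ {3·√(157)}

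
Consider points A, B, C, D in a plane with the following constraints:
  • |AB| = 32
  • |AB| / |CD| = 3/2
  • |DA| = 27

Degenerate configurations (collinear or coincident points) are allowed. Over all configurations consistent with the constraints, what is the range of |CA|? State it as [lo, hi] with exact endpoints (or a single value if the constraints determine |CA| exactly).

|AB| ∈ {32}
|AD| ∈ {27}
|CD| ∈ {64/3}
|BD| ∈ [5, 59]
|AC| ∈ [17/3, 145/3]
|BC| ∈ [0, 241/3]

|CA| ∈ [17/3, 145/3]  (≈ [5.6667, 48.3333])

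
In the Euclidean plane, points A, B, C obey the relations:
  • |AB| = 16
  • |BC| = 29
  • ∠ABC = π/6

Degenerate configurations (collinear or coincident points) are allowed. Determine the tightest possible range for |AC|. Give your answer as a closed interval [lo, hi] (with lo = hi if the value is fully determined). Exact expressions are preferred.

|AB| ∈ {16}
|BC| ∈ {29}
|AC| ∈ {√(1097 - 464·√(3))}

|AC| = √(1097 - 464·√(3))  (≈ 17.1268)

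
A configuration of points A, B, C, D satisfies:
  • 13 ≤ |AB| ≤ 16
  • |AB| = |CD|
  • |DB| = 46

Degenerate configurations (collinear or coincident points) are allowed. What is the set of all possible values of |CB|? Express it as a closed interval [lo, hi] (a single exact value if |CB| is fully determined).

|AB| ∈ [13, 16]
|BD| ∈ {46}
|CD| ∈ [13, 16]
|AD| ∈ [30, 62]
|BC| ∈ [30, 62]
|AC| ∈ [14, 78]

|CB| ∈ [30, 62]  (≈ [30.0000, 62.0000])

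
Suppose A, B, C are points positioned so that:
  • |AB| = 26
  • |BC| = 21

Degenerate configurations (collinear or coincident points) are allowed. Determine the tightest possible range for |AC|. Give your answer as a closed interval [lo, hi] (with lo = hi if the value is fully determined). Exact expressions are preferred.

|AB| ∈ {26}
|BC| ∈ {21}
|AC| ∈ [5, 47]

|AC| ∈ [5, 47]  (≈ [5.0000, 47.0000])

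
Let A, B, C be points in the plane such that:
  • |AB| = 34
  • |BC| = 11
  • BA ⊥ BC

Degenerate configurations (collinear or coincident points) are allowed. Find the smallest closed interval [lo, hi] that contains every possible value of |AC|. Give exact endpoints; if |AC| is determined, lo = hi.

|AB| ∈ {34}
|BC| ∈ {11}
|AC| ∈ {√(1277)}

|AC| = √(1277)  (≈ 35.7351)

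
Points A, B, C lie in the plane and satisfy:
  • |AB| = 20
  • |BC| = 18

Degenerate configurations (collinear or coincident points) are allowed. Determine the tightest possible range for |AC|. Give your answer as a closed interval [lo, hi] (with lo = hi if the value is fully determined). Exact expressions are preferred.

|AB| ∈ {20}
|BC| ∈ {18}
|AC| ∈ [2, 38]

|AC| ∈ [2, 38]  (≈ [2.0000, 38.0000])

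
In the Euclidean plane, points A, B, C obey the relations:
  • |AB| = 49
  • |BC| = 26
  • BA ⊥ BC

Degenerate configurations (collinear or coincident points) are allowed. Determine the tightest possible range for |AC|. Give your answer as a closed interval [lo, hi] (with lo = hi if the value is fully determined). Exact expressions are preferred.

|AC| = √(3077)  (≈ 55.4707)

|AB| ∈ {49}
|BC| ∈ {26}
|AC| ∈ {√(3077)}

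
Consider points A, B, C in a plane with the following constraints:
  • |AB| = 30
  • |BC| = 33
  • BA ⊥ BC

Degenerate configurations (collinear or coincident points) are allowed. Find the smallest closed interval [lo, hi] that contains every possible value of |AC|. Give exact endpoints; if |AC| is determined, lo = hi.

|AB| ∈ {30}
|BC| ∈ {33}
|AC| ∈ {3·√(221)}

|AC| = 3·√(221)  (≈ 44.5982)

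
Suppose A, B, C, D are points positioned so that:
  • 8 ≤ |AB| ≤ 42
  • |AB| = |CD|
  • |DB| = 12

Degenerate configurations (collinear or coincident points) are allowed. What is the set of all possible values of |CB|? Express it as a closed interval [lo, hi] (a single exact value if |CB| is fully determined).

|AB| ∈ [8, 42]
|BD| ∈ {12}
|CD| ∈ [8, 42]
|AD| ∈ [0, 54]
|BC| ∈ [0, 54]
|AC| ∈ [0, 96]

|CB| ∈ [0, 54]  (≈ [0.0000, 54.0000])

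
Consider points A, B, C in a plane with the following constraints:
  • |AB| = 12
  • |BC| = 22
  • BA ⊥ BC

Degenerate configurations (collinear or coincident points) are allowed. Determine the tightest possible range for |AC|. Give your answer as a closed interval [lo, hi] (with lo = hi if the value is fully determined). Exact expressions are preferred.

|AC| = 2·√(157)  (≈ 25.0599)

|AB| ∈ {12}
|BC| ∈ {22}
|AC| ∈ {2·√(157)}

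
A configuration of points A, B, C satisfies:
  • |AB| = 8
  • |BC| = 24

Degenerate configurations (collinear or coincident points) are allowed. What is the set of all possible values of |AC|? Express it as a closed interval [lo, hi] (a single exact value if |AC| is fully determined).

|AC| ∈ [16, 32]  (≈ [16.0000, 32.0000])

|AB| ∈ {8}
|BC| ∈ {24}
|AC| ∈ [16, 32]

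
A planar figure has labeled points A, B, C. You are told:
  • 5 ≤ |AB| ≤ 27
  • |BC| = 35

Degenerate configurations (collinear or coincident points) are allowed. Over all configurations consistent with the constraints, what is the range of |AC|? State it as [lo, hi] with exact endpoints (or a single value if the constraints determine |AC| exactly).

|AC| ∈ [8, 62]  (≈ [8.0000, 62.0000])

|AB| ∈ [5, 27]
|BC| ∈ {35}
|AC| ∈ [8, 62]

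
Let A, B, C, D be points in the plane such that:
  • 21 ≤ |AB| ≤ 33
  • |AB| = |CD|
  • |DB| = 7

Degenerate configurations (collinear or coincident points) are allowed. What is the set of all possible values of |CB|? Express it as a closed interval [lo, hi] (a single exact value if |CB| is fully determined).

|AB| ∈ [21, 33]
|BD| ∈ {7}
|CD| ∈ [21, 33]
|AD| ∈ [14, 40]
|BC| ∈ [14, 40]
|AC| ∈ [0, 73]

|CB| ∈ [14, 40]  (≈ [14.0000, 40.0000])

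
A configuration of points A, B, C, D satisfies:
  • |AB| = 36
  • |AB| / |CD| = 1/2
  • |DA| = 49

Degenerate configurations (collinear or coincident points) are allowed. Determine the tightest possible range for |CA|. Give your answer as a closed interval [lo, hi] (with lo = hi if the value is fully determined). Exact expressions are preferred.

|CA| ∈ [23, 121]  (≈ [23.0000, 121.0000])

|AB| ∈ {36}
|AD| ∈ {49}
|CD| ∈ {72}
|BD| ∈ [13, 85]
|AC| ∈ [23, 121]
|BC| ∈ [0, 157]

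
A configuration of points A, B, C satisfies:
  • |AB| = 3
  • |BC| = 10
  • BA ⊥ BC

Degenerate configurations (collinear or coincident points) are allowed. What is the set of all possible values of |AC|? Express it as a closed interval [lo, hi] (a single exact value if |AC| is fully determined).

|AC| = √(109)  (≈ 10.4403)

|AB| ∈ {3}
|BC| ∈ {10}
|AC| ∈ {√(109)}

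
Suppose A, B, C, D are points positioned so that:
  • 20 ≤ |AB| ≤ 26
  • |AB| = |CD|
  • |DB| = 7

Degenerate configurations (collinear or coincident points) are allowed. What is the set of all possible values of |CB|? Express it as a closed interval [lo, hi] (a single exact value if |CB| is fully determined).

|CB| ∈ [13, 33]  (≈ [13.0000, 33.0000])

|AB| ∈ [20, 26]
|BD| ∈ {7}
|CD| ∈ [20, 26]
|AD| ∈ [13, 33]
|BC| ∈ [13, 33]
|AC| ∈ [0, 59]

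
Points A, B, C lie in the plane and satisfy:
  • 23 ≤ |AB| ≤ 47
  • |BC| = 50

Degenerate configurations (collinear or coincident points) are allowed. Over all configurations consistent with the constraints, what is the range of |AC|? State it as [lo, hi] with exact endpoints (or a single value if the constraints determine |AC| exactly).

|AC| ∈ [3, 97]  (≈ [3.0000, 97.0000])

|AB| ∈ [23, 47]
|BC| ∈ {50}
|AC| ∈ [3, 97]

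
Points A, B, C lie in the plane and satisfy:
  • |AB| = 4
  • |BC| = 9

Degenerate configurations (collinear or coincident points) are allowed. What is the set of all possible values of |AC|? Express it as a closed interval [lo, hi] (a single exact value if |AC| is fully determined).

|AB| ∈ {4}
|BC| ∈ {9}
|AC| ∈ [5, 13]

|AC| ∈ [5, 13]  (≈ [5.0000, 13.0000])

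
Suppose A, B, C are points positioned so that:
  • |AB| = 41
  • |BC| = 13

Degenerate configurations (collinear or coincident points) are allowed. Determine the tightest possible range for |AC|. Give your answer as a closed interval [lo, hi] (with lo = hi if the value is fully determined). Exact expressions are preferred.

|AC| ∈ [28, 54]  (≈ [28.0000, 54.0000])

|AB| ∈ {41}
|BC| ∈ {13}
|AC| ∈ [28, 54]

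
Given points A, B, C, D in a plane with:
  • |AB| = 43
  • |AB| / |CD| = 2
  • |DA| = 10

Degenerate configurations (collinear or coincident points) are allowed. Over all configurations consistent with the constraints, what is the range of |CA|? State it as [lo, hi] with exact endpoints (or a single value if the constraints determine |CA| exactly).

|CA| ∈ [23/2, 63/2]  (≈ [11.5000, 31.5000])

|AB| ∈ {43}
|AD| ∈ {10}
|CD| ∈ {43/2}
|BD| ∈ [33, 53]
|AC| ∈ [23/2, 63/2]
|BC| ∈ [23/2, 149/2]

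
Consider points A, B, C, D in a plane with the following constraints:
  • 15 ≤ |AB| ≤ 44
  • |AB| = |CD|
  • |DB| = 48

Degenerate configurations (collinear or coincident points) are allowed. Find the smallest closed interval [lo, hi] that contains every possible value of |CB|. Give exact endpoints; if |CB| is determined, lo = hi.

|CB| ∈ [4, 92]  (≈ [4.0000, 92.0000])

|AB| ∈ [15, 44]
|BD| ∈ {48}
|CD| ∈ [15, 44]
|AD| ∈ [4, 92]
|BC| ∈ [4, 92]
|AC| ∈ [0, 136]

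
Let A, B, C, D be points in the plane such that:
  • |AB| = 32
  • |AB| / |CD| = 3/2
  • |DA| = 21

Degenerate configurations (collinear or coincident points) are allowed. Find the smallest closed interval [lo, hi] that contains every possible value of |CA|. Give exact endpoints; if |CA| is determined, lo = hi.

|AB| ∈ {32}
|AD| ∈ {21}
|CD| ∈ {64/3}
|BD| ∈ [11, 53]
|AC| ∈ [1/3, 127/3]
|BC| ∈ [0, 223/3]

|CA| ∈ [1/3, 127/3]  (≈ [0.3333, 42.3333])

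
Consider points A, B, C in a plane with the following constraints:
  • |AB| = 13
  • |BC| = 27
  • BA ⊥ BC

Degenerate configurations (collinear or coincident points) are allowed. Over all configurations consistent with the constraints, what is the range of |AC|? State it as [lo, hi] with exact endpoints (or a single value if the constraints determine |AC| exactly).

|AB| ∈ {13}
|BC| ∈ {27}
|AC| ∈ {√(898)}

|AC| = √(898)  (≈ 29.9666)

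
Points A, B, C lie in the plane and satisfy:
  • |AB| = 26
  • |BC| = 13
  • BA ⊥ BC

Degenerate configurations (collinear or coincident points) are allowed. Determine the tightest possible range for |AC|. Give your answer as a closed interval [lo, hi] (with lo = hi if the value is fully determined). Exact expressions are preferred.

|AC| = 13·√(5)  (≈ 29.0689)

|AB| ∈ {26}
|BC| ∈ {13}
|AC| ∈ {13·√(5)}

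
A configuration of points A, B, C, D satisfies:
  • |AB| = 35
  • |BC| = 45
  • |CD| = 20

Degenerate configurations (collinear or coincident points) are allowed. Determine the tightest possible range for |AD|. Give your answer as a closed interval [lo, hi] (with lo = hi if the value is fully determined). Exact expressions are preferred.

|AD| ∈ [0, 100]  (≈ [0.0000, 100.0000])

|AB| ∈ {35}
|BC| ∈ {45}
|CD| ∈ {20}
|AC| ∈ [10, 80]
|BD| ∈ [25, 65]
|AD| ∈ [0, 100]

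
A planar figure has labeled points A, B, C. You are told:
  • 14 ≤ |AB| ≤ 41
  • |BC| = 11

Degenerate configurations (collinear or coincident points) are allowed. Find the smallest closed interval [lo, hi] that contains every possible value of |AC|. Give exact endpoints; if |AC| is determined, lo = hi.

|AB| ∈ [14, 41]
|BC| ∈ {11}
|AC| ∈ [3, 52]

|AC| ∈ [3, 52]  (≈ [3.0000, 52.0000])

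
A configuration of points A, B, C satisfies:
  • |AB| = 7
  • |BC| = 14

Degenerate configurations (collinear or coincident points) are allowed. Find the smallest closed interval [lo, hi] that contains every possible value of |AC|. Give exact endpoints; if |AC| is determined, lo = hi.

|AB| ∈ {7}
|BC| ∈ {14}
|AC| ∈ [7, 21]

|AC| ∈ [7, 21]  (≈ [7.0000, 21.0000])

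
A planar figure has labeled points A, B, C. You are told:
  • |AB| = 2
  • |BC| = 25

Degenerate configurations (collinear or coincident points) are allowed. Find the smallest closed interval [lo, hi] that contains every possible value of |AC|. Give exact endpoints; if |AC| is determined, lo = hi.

|AC| ∈ [23, 27]  (≈ [23.0000, 27.0000])

|AB| ∈ {2}
|BC| ∈ {25}
|AC| ∈ [23, 27]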